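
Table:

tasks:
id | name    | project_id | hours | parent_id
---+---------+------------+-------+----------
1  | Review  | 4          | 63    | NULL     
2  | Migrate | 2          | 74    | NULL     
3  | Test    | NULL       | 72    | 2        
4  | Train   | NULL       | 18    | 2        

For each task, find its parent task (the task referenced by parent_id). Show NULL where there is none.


This is a self-join: tasks is joined to a second copy of itself, matching each row's parent_id to another row's id. Use LEFT JOIN so rows with parent_id=NULL are kept.
  - task 1 (Review): parent_id=NULL -> NULL
  - task 2 (Migrate): parent_id=NULL -> NULL
  - task 3 (Test): parent_id=2 -> Migrate
  - task 4 (Train): parent_id=2 -> Migrate

SQL:
SELECT a.name AS item, b.name AS parent
FROM tasks a
LEFT JOIN tasks b ON a.parent_id = b.id

Result:
item    | parent 
--------+--------
Review  | NULL   
Migrate | NULL   
Test    | Migrate
Train   | Migrate


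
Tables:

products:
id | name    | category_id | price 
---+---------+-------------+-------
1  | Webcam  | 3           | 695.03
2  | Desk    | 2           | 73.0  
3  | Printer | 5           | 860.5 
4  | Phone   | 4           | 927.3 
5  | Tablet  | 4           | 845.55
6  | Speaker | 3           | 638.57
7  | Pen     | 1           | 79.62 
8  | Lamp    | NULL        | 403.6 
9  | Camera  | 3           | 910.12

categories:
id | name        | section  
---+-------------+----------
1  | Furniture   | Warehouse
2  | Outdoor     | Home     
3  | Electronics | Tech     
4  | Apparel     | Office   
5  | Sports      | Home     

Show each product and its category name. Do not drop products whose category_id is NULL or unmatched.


LEFT JOIN keeps every row from products (the left table); where category_id has no match in categories, the category columns become NULL. Walk through each product:
  - product 1 (Webcam): category_id=3 -> matches Electronics
  - product 2 (Desk): category_id=2 -> matches Outdoor
  - product 3 (Printer): category_id=5 -> matches Sports
  - product 4 (Phone): category_id=4 -> matches Apparel
  - product 5 (Tablet): category_id=4 -> matches Apparel
  - product 6 (Speaker): category_id=3 -> matches Electronics
  - product 7 (Pen): category_id=1 -> matches Furniture
  - product 8 (Lamp): category_id=NULL, no match -> kept with NULL
  - product 9 (Camera): category_id=3 -> matches Electronics
All 9 rows appear; 1 has NULL category.

SQL:
SELECT a.name, b.name AS category
FROM products a
LEFT JOIN categories b ON a.category_id = b.id

Result:
name    | category   
--------+------------
Webcam  | Electronics
Desk    | Outdoor    
Printer | Sports     
Phone   | Apparel    
Tablet  | Apparel    
Speaker | Electronics
Pen     | Furniture  
Lamp    | NULL       
Camera  | Electronics


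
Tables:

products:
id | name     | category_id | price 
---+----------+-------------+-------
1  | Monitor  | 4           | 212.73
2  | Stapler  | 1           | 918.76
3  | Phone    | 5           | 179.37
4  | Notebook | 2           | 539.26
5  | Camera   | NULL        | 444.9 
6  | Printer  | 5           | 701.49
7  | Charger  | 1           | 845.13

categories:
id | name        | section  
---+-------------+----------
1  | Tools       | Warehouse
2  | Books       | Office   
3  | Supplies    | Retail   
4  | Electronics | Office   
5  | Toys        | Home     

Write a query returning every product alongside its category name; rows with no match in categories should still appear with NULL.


LEFT JOIN keeps every row from products (the left table); where category_id has no match in categories, the category columns become NULL. Walk through each product:
  - product 1 (Monitor): category_id=4 -> matches Electronics
  - product 2 (Stapler): category_id=1 -> matches Tools
  - product 3 (Phone): category_id=5 -> matches Toys
  - product 4 (Notebook): category_id=2 -> matches Books
  - product 5 (Camera): category_id=NULL, no match -> kept with NULL
  - product 6 (Printer): category_id=5 -> matches Toys
  - product 7 (Charger): category_id=1 -> matches Tools
All 7 rows appear; 1 has NULL category.

SQL:
SELECT a.name, b.name AS category
FROM products a
LEFT JOIN categories b ON a.category_id = b.id

Result:
name     | category   
---------+------------
Monitor  | Electronics
Stapler  | Tools      
Phone    | Toys       
Notebook | Books      
Camera   | NULL       
Printer  | Toys       
Charger  | Tools      


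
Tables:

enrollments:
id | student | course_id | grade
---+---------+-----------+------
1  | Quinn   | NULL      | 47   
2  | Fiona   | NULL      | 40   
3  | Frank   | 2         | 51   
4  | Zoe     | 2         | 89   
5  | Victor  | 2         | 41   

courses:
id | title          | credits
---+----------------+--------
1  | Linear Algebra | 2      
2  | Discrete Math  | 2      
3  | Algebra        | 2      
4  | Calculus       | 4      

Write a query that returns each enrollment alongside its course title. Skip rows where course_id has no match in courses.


INNER JOIN keeps only enrollments rows whose course_id matches an id in courses. Walk through each enrollment:
  - enrollment 1 (Quinn): course_id=NULL, no match -> dropped
  - enrollment 2 (Fiona): course_id=NULL, no match -> dropped
  - enrollment 3 (Frank): course_id=2 -> matches Discrete Math
  - enrollment 4 (Zoe): course_id=2 -> matches Discrete Math
  - enrollment 5 (Victor): course_id=2 -> matches Discrete Math
So 2 of 5 rows are dropped.

SQL:
SELECT a.student, b.title AS course
FROM enrollments a
INNER JOIN courses b ON a.course_id = b.id

Result:
student | course       
--------+--------------
Frank   | Discrete Math
Zoe     | Discrete Math
Victor  | Discrete Math


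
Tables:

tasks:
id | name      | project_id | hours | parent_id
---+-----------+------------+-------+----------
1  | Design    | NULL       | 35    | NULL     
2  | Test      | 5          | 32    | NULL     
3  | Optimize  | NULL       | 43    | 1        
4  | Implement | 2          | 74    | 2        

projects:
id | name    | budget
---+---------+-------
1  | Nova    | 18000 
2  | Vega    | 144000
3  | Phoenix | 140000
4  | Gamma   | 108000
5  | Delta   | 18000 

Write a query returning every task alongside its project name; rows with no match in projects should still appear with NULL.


LEFT JOIN keeps every row from tasks (the left table); where project_id has no match in projects, the project columns become NULL. Walk through each task:
  - task 1 (Design): project_id=NULL, no match -> kept with NULL
  - task 2 (Test): project_id=5 -> matches Delta
  - task 3 (Optimize): project_id=NULL, no match -> kept with NULL
  - task 4 (Implement): project_id=2 -> matches Vega
All 4 rows appear; 2 have NULL project.

SQL:
SELECT a.name, b.name AS project
FROM tasks a
LEFT JOIN projects b ON a.project_id = b.id

Result:
name      | project
----------+--------
Design    | NULL   
Test      | Delta  
Optimize  | NULL   
Implement | Vega   


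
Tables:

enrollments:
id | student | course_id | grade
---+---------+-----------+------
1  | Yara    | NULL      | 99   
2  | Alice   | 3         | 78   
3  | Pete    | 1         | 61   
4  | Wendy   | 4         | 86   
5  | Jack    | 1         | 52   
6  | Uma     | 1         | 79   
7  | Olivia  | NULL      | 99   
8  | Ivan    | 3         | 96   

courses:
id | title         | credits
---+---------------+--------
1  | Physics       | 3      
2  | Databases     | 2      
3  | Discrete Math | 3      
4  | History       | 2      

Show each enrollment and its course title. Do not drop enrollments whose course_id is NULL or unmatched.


LEFT JOIN keeps every row from enrollments (the left table); where course_id has no match in courses, the course columns become NULL. Walk through each enrollment:
  - enrollment 1 (Yara): course_id=NULL, no match -> kept with NULL
  - enrollment 2 (Alice): course_id=3 -> matches Discrete Math
  - enrollment 3 (Pete): course_id=1 -> matches Physics
  - enrollment 4 (Wendy): course_id=4 -> matches History
  - enrollment 5 (Jack): course_id=1 -> matches Physics
  - enrollment 6 (Uma): course_id=1 -> matches Physics
  - enrollment 7 (Olivia): course_id=NULL, no match -> kept with NULL
  - enrollment 8 (Ivan): course_id=3 -> matches Discrete Math
All 8 rows appear; 2 have NULL course.

SQL:
SELECT a.student, b.title AS course
FROM enrollments a
LEFT JOIN courses b ON a.course_id = b.id

Result:
student | course       
--------+--------------
Yara    | NULL         
Alice   | Discrete Math
Pete    | Physics      
Wendy   | History      
Jack    | Physics      
Uma     | Physics      
Olivia  | NULL         
Ivan    | Discrete Math


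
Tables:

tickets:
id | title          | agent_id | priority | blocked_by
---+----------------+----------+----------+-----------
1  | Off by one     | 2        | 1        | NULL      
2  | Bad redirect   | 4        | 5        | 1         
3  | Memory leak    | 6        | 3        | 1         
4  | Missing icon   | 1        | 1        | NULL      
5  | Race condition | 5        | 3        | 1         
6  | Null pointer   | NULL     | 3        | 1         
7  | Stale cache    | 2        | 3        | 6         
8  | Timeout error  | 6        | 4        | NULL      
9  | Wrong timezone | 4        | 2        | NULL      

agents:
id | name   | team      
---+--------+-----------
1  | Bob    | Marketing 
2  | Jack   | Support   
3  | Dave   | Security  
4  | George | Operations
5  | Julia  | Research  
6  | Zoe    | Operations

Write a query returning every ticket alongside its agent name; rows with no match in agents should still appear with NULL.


LEFT JOIN keeps every row from tickets (the left table); where agent_id has no match in agents, the agent columns become NULL. Walk through each ticket:
  - ticket 1 (Off by one): agent_id=2 -> matches Jack
  - ticket 2 (Bad redirect): agent_id=4 -> matches George
  - ticket 3 (Memory leak): agent_id=6 -> matches Zoe
  - ticket 4 (Missing icon): agent_id=1 -> matches Bob
  - ticket 5 (Race condition): agent_id=5 -> matches Julia
  - ticket 6 (Null pointer): agent_id=NULL, no match -> kept with NULL
  - ticket 7 (Stale cache): agent_id=2 -> matches Jack
  - ticket 8 (Timeout error): agent_id=6 -> matches Zoe
  - ticket 9 (Wrong timezone): agent_id=4 -> matches George
All 9 rows appear; 1 has NULL agent.

SQL:
SELECT a.title, b.name AS agent
FROM tickets a
LEFT JOIN agents b ON a.agent_id = b.id

Result:
title          | agent 
---------------+-------
Off by one     | Jack  
Bad redirect   | George
Memory leak    | Zoe   
Missing icon   | Bob   
Race condition | Julia 
Null pointer   | NULL  
Stale cache    | Jack  
Timeout error  | Zoe   
Wrong timezone | George


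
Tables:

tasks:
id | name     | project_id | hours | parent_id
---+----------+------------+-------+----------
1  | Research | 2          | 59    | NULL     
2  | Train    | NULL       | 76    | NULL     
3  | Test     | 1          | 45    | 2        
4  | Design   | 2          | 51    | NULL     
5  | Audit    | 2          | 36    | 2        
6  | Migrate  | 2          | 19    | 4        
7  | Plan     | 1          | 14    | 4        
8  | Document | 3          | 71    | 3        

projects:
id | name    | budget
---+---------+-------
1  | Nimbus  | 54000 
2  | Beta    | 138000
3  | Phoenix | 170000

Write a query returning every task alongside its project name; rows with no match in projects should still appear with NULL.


LEFT JOIN keeps every row from tasks (the left table); where project_id has no match in projects, the project columns become NULL. Walk through each task:
  - task 1 (Research): project_id=2 -> matches Beta
  - task 2 (Train): project_id=NULL, no match -> kept with NULL
  - task 3 (Test): project_id=1 -> matches Nimbus
  - task 4 (Design): project_id=2 -> matches Beta
  - task 5 (Audit): project_id=2 -> matches Beta
  - task 6 (Migrate): project_id=2 -> matches Beta
  - task 7 (Plan): project_id=1 -> matches Nimbus
  - task 8 (Document): project_id=3 -> matches Phoenix
All 8 rows appear; 1 has NULL project.

SQL:
SELECT a.name, b.name AS project
FROM tasks a
LEFT JOIN projects b ON a.project_id = b.id

Result:
name     | project
---------+--------
Research | Beta   
Train    | NULL   
Test     | Nimbus 
Design   | Beta   
Audit    | Beta   
Migrate  | Beta   
Plan     | Nimbus 
Document | Phoenix


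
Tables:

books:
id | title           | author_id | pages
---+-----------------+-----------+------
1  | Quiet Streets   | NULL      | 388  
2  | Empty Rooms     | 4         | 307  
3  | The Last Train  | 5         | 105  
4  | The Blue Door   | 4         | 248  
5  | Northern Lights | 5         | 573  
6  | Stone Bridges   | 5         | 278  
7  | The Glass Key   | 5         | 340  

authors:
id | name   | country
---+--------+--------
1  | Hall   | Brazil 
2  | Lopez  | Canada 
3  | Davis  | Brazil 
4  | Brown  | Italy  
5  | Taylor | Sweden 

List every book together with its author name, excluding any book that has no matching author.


INNER JOIN keeps only books rows whose author_id matches an id in authors. Walk through each book:
  - book 1 (Quiet Streets): author_id=NULL, no match -> dropped
  - book 2 (Empty Rooms): author_id=4 -> matches Brown
  - book 3 (The Last Train): author_id=5 -> matches Taylor
  - book 4 (The Blue Door): author_id=4 -> matches Brown
  - book 5 (Northern Lights): author_id=5 -> matches Taylor
  - book 6 (Stone Bridges): author_id=5 -> matches Taylor
  - book 7 (The Glass Key): author_id=5 -> matches Taylor
So 1 of 7 rows is dropped.

SQL:
SELECT a.title, b.name AS author
FROM books a
INNER JOIN authors b ON a.author_id = b.id

Result:
title           | author
----------------+-------
Empty Rooms     | Brown 
The Last Train  | Taylor
The Blue Door   | Brown 
Northern Lights | Taylor
Stone Bridges   | Taylor
The Glass Key   | Taylor


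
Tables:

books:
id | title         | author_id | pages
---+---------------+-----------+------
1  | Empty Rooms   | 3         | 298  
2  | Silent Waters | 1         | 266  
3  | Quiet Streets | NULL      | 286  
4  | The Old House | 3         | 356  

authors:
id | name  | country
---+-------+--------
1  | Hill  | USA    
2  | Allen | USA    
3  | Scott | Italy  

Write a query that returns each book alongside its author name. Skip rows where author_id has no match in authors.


INNER JOIN keeps only books rows whose author_id matches an id in authors. Walk through each book:
  - book 1 (Empty Rooms): author_id=3 -> matches Scott
  - book 2 (Silent Waters): author_id=1 -> matches Hill
  - book 3 (Quiet Streets): author_id=NULL, no match -> dropped
  - book 4 (The Old House): author_id=3 -> matches Scott
So 1 of 4 rows is dropped.

SQL:
SELECT a.title, b.name AS author
FROM books a
INNER JOIN authors b ON a.author_id = b.id

Result:
title         | author
--------------+-------
Empty Rooms   | Scott 
Silent Waters | Hill  
The Old House | Scott 


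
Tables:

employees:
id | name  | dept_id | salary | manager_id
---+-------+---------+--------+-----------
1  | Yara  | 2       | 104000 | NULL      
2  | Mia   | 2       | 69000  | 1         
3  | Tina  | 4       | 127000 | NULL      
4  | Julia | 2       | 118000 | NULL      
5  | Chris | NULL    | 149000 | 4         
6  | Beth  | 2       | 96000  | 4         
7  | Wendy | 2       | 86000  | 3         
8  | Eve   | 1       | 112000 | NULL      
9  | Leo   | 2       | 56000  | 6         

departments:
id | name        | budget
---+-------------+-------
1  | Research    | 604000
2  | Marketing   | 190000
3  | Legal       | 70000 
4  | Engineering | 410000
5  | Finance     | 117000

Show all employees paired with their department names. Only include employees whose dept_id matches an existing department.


INNER JOIN keeps only employees rows whose dept_id matches an id in departments. Walk through each employee:
  - employee 1 (Yara): dept_id=2 -> matches Marketing
  - employee 2 (Mia): dept_id=2 -> matches Marketing
  - employee 3 (Tina): dept_id=4 -> matches Engineering
  - employee 4 (Julia): dept_id=2 -> matches Marketing
  - employee 5 (Chris): dept_id=NULL, no match -> dropped
  - employee 6 (Beth): dept_id=2 -> matches Marketing
  - employee 7 (Wendy): dept_id=2 -> matches Marketing
  - employee 8 (Eve): dept_id=1 -> matches Research
  - employee 9 (Leo): dept_id=2 -> matches Marketing
So 1 of 9 rows is dropped.

SQL:
SELECT a.name, b.name AS department
FROM employees a
INNER JOIN departments b ON a.dept_id = b.id

Result:
name  | department 
------+------------
Yara  | Marketing  
Mia   | Marketing  
Tina  | Engineering
Julia | Marketing  
Beth  | Marketing  
Wendy | Marketing  
Eve   | Research   
Leo   | Marketing  


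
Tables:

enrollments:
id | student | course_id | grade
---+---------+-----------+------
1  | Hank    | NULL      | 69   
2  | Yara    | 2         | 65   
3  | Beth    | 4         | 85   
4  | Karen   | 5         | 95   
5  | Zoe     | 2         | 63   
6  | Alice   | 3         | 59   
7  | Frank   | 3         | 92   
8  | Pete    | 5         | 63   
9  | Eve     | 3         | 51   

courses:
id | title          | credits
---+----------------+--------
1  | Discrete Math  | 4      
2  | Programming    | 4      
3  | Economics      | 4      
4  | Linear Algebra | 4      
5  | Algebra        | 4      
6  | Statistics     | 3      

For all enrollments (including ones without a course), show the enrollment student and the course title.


LEFT JOIN keeps every row from enrollments (the left table); where course_id has no match in courses, the course columns become NULL. Walk through each enrollment:
  - enrollment 1 (Hank): course_id=NULL, no match -> kept with NULL
  - enrollment 2 (Yara): course_id=2 -> matches Programming
  - enrollment 3 (Beth): course_id=4 -> matches Linear Algebra
  - enrollment 4 (Karen): course_id=5 -> matches Algebra
  - enrollment 5 (Zoe): course_id=2 -> matches Programming
  - enrollment 6 (Alice): course_id=3 -> matches Economics
  - enrollment 7 (Frank): course_id=3 -> matches Economics
  - enrollment 8 (Pete): course_id=5 -> matches Algebra
  - enrollment 9 (Eve): course_id=3 -> matches Economics
All 9 rows appear; 1 has NULL course.

SQL:
SELECT a.student, b.title AS course
FROM enrollments a
LEFT JOIN courses b ON a.course_id = b.id

Result:
student | course        
--------+---------------
Hank    | NULL          
Yara    | Programming   
Beth    | Linear Algebra
Karen   | Algebra       
Zoe     | Programming   
Alice   | Economics     
Frank   | Economics     
Pete    | Algebra       
Eve     | Economics     


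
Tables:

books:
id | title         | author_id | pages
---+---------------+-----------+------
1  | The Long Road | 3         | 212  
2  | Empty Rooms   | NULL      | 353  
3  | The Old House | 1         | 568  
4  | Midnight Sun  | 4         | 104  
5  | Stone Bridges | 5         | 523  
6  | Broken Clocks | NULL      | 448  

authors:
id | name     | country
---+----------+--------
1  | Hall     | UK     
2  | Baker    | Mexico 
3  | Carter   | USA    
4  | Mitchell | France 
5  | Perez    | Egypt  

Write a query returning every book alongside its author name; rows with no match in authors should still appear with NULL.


LEFT JOIN keeps every row from books (the left table); where author_id has no match in authors, the author columns become NULL. Walk through each book:
  - book 1 (The Long Road): author_id=3 -> matches Carter
  - book 2 (Empty Rooms): author_id=NULL, no match -> kept with NULL
  - book 3 (The Old House): author_id=1 -> matches Hall
  - book 4 (Midnight Sun): author_id=4 -> matches Mitchell
  - book 5 (Stone Bridges): author_id=5 -> matches Perez
  - book 6 (Broken Clocks): author_id=NULL, no match -> kept with NULL
All 6 rows appear; 2 have NULL author.

SQL:
SELECT a.title, b.name AS author
FROM books a
LEFT JOIN authors b ON a.author_id = b.id

Result:
title         | author  
--------------+---------
The Long Road | Carter  
Empty Rooms   | NULL    
The Old House | Hall    
Midnight Sun  | Mitchell
Stone Bridges | Perez   
Broken Clocks | NULL    


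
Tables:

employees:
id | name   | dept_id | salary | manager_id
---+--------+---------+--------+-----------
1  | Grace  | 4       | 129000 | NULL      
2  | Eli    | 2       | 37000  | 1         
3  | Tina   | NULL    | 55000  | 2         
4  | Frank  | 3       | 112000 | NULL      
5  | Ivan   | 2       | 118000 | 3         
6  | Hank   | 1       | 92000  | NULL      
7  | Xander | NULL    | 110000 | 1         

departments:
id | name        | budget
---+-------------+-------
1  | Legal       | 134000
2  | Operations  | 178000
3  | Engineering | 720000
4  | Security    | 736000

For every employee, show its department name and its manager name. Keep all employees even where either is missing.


Two LEFT JOINs from the same base table employees: one to departments via dept_id, one to employees itself via manager_id. Both are LEFT so every employee is preserved.
Match against departments:
  - employee 1 (Grace): dept_id=4 -> matches Security
  - employee 2 (Eli): dept_id=2 -> matches Operations
  - employee 3 (Tina): dept_id=NULL, no match -> kept with NULL
  - employee 4 (Frank): dept_id=3 -> matches Engineering
  - employee 5 (Ivan): dept_id=2 -> matches Operations
  - employee 6 (Hank): dept_id=1 -> matches Legal
  - employee 7 (Xander): dept_id=NULL, no match -> kept with NULL
Match against employees (self):
  - employee 1 (Grace): manager_id=NULL -> NULL
  - employee 2 (Eli): manager_id=1 -> Grace
  - employee 3 (Tina): manager_id=2 -> Eli
  - employee 4 (Frank): manager_id=NULL -> NULL
  - employee 5 (Ivan): manager_id=3 -> Tina
  - employee 6 (Hank): manager_id=NULL -> NULL
  - employee 7 (Xander): manager_id=1 -> Grace

SQL:
SELECT a.name, b.name AS department, c.name AS manager
FROM employees a
LEFT JOIN departments b ON a.dept_id = b.id
LEFT JOIN employees c ON a.manager_id = c.id

Result:
name   | department  | manager
-------+-------------+--------
Grace  | Security    | NULL   
Eli    | Operations  | Grace  
Tina   | NULL        | Eli    
Frank  | Engineering | NULL   
Ivan   | Operations  | Tina   
Hank   | Legal       | NULL   
Xander | NULL        | Grace  


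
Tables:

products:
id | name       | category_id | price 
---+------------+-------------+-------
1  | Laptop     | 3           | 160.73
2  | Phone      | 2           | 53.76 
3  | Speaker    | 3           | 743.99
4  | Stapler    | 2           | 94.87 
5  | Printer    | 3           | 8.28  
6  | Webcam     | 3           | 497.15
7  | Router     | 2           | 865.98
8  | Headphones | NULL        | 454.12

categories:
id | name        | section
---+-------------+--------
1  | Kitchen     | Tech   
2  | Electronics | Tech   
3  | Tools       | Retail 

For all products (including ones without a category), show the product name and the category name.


LEFT JOIN keeps every row from products (the left table); where category_id has no match in categories, the category columns become NULL. Walk through each product:
  - product 1 (Laptop): category_id=3 -> matches Tools
  - product 2 (Phone): category_id=2 -> matches Electronics
  - product 3 (Speaker): category_id=3 -> matches Tools
  - product 4 (Stapler): category_id=2 -> matches Electronics
  - product 5 (Printer): category_id=3 -> matches Tools
  - product 6 (Webcam): category_id=3 -> matches Tools
  - product 7 (Router): category_id=2 -> matches Electronics
  - product 8 (Headphones): category_id=NULL, no match -> kept with NULL
All 8 rows appear; 1 has NULL category.

SQL:
SELECT a.name, b.name AS category
FROM products a
LEFT JOIN categories b ON a.category_id = b.id

Result:
name       | category   
-----------+------------
Laptop     | Tools      
Phone      | Electronics
Speaker    | Tools      
Stapler    | Electronics
Printer    | Tools      
Webcam     | Tools      
Router     | Electronics
Headphones | NULL       


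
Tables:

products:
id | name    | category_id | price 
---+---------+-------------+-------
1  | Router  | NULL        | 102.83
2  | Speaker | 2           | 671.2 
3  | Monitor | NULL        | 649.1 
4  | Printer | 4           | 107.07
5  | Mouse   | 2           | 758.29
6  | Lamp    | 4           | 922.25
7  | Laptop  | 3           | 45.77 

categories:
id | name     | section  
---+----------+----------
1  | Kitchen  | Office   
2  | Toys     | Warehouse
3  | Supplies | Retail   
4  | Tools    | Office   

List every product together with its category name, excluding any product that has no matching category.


INNER JOIN keeps only products rows whose category_id matches an id in categories. Walk through each product:
  - product 1 (Router): category_id=NULL, no match -> dropped
  - product 2 (Speaker): category_id=2 -> matches Toys
  - product 3 (Monitor): category_id=NULL, no match -> dropped
  - product 4 (Printer): category_id=4 -> matches Tools
  - product 5 (Mouse): category_id=2 -> matches Toys
  - product 6 (Lamp): category_id=4 -> matches Tools
  - product 7 (Laptop): category_id=3 -> matches Supplies
So 2 of 7 rows are dropped.

SQL:
SELECT a.name, b.name AS category
FROM products a
INNER JOIN categories b ON a.category_id = b.id

Result:
name    | category
--------+---------
Speaker | Toys    
Printer | Tools   
Mouse   | Toys    
Lamp    | Tools   
Laptop  | Supplies


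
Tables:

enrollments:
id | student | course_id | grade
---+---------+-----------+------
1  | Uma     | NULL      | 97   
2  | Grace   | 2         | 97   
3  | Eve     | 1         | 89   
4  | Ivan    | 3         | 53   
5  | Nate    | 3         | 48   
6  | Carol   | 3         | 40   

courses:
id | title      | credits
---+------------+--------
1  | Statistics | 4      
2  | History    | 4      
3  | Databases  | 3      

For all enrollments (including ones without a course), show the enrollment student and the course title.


LEFT JOIN keeps every row from enrollments (the left table); where course_id has no match in courses, the course columns become NULL. Walk through each enrollment:
  - enrollment 1 (Uma): course_id=NULL, no match -> kept with NULL
  - enrollment 2 (Grace): course_id=2 -> matches History
  - enrollment 3 (Eve): course_id=1 -> matches Statistics
  - enrollment 4 (Ivan): course_id=3 -> matches Databases
  - enrollment 5 (Nate): course_id=3 -> matches Databases
  - enrollment 6 (Carol): course_id=3 -> matches Databases
All 6 rows appear; 1 has NULL course.

SQL:
SELECT a.student, b.title AS course
FROM enrollments a
LEFT JOIN courses b ON a.course_id = b.id

Result:
student | course    
--------+-----------
Uma     | NULL      
Grace   | History   
Eve     | Statistics
Ivan    | Databases 
Nate    | Databases 
Carol   | Databases 


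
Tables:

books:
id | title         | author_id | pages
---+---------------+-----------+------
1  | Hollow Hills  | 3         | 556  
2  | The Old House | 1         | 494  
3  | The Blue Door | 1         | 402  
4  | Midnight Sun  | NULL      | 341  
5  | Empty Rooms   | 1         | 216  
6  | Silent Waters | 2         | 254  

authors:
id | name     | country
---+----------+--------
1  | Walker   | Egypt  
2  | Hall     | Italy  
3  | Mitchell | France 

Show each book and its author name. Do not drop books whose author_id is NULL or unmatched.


LEFT JOIN keeps every row from books (the left table); where author_id has no match in authors, the author columns become NULL. Walk through each book:
  - book 1 (Hollow Hills): author_id=3 -> matches Mitchell
  - book 2 (The Old House): author_id=1 -> matches Walker
  - book 3 (The Blue Door): author_id=1 -> matches Walker
  - book 4 (Midnight Sun): author_id=NULL, no match -> kept with NULL
  - book 5 (Empty Rooms): author_id=1 -> matches Walker
  - book 6 (Silent Waters): author_id=2 -> matches Hall
All 6 rows appear; 1 has NULL author.

SQL:
SELECT a.title, b.name AS author
FROM books a
LEFT JOIN authors b ON a.author_id = b.id

Result:
title         | author  
--------------+---------
Hollow Hills  | Mitchell
The Old House | Walker  
The Blue Door | Walker  
Midnight Sun  | NULL    
Empty Rooms   | Walker  
Silent Waters | Hall    


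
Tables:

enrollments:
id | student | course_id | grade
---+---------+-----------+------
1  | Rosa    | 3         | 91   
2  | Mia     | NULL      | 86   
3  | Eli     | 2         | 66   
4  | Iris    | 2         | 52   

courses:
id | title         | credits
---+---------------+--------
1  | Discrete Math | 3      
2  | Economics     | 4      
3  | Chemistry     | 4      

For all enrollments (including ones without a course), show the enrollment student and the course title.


LEFT JOIN keeps every row from enrollments (the left table); where course_id has no match in courses, the course columns become NULL. Walk through each enrollment:
  - enrollment 1 (Rosa): course_id=3 -> matches Chemistry
  - enrollment 2 (Mia): course_id=NULL, no match -> kept with NULL
  - enrollment 3 (Eli): course_id=2 -> matches Economics
  - enrollment 4 (Iris): course_id=2 -> matches Economics
All 4 rows appear; 1 has NULL course.

SQL:
SELECT a.student, b.title AS course
FROM enrollments a
LEFT JOIN courses b ON a.course_id = b.id

Result:
student | course   
--------+----------
Rosa    | Chemistry
Mia     | NULL     
Eli     | Economics
Iris    | Economics


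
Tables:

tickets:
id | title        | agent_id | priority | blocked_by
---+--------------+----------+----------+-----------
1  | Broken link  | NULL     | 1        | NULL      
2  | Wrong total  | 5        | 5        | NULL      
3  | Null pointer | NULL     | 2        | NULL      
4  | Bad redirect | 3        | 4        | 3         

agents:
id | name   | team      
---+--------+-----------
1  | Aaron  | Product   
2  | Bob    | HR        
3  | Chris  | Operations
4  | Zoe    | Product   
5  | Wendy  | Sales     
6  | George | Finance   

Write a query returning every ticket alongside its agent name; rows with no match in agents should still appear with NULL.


LEFT JOIN keeps every row from tickets (the left table); where agent_id has no match in agents, the agent columns become NULL. Walk through each ticket:
  - ticket 1 (Broken link): agent_id=NULL, no match -> kept with NULL
  - ticket 2 (Wrong total): agent_id=5 -> matches Wendy
  - ticket 3 (Null pointer): agent_id=NULL, no match -> kept with NULL
  - ticket 4 (Bad redirect): agent_id=3 -> matches Chris
All 4 rows appear; 2 have NULL agent.

SQL:
SELECT a.title, b.name AS agent
FROM tickets a
LEFT JOIN agents b ON a.agent_id = b.id

Result:
title        | agent
-------------+------
Broken link  | NULL 
Wrong total  | Wendy
Null pointer | NULL 
Bad redirect | Chris


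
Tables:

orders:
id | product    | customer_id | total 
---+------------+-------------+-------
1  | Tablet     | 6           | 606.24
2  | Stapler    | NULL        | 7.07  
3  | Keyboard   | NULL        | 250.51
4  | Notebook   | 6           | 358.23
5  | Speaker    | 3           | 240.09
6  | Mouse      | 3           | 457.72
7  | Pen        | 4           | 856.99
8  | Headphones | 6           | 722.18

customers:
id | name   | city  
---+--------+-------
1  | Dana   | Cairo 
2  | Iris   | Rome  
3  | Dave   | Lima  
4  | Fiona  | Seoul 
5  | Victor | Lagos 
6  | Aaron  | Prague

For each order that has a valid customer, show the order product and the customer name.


INNER JOIN keeps only orders rows whose customer_id matches an id in customers. Walk through each order:
  - order 1 (Tablet): customer_id=6 -> matches Aaron
  - order 2 (Stapler): customer_id=NULL, no match -> dropped
  - order 3 (Keyboard): customer_id=NULL, no match -> dropped
  - order 4 (Notebook): customer_id=6 -> matches Aaron
  - order 5 (Speaker): customer_id=3 -> matches Dave
  - order 6 (Mouse): customer_id=3 -> matches Dave
  - order 7 (Pen): customer_id=4 -> matches Fiona
  - order 8 (Headphones): customer_id=6 -> matches Aaron
So 2 of 8 rows are dropped.

SQL:
SELECT a.product, b.name AS customer
FROM orders a
INNER JOIN customers b ON a.customer_id = b.id

Result:
product    | customer
-----------+---------
Tablet     | Aaron   
Notebook   | Aaron   
Speaker    | Dave    
Mouse      | Dave    
Pen        | Fiona   
Headphones | Aaron   


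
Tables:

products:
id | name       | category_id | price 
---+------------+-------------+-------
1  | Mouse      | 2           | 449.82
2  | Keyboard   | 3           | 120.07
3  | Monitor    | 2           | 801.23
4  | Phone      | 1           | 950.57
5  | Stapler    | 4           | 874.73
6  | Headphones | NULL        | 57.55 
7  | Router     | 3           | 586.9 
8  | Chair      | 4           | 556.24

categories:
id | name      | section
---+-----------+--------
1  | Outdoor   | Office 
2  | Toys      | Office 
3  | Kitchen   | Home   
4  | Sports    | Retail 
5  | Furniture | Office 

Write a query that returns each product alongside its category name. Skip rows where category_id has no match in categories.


INNER JOIN keeps only products rows whose category_id matches an id in categories. Walk through each product:
  - product 1 (Mouse): category_id=2 -> matches Toys
  - product 2 (Keyboard): category_id=3 -> matches Kitchen
  - product 3 (Monitor): category_id=2 -> matches Toys
  - product 4 (Phone): category_id=1 -> matches Outdoor
  - product 5 (Stapler): category_id=4 -> matches Sports
  - product 6 (Headphones): category_id=NULL, no match -> dropped
  - product 7 (Router): category_id=3 -> matches Kitchen
  - product 8 (Chair): category_id=4 -> matches Sports
So 1 of 8 rows is dropped.

SQL:
SELECT a.name, b.name AS category
FROM products a
INNER JOIN categories b ON a.category_id = b.id

Result:
name     | category
---------+---------
Mouse    | Toys    
Keyboard | Kitchen 
Monitor  | Toys    
Phone    | Outdoor 
Stapler  | Sports  
Router   | Kitchen 
Chair    | Sports  


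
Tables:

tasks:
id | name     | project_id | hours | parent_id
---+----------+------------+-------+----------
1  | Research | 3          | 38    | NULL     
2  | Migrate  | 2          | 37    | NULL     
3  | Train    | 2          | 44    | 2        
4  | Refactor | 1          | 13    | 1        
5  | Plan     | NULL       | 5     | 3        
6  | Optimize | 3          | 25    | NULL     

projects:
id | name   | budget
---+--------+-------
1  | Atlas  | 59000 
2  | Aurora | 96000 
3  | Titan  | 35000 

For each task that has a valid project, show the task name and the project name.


INNER JOIN keeps only tasks rows whose project_id matches an id in projects. Walk through each task:
  - task 1 (Research): project_id=3 -> matches Titan
  - task 2 (Migrate): project_id=2 -> matches Aurora
  - task 3 (Train): project_id=2 -> matches Aurora
  - task 4 (Refactor): project_id=1 -> matches Atlas
  - task 5 (Plan): project_id=NULL, no match -> dropped
  - task 6 (Optimize): project_id=3 -> matches Titan
So 1 of 6 rows is dropped.

SQL:
SELECT a.name, b.name AS project
FROM tasks a
INNER JOIN projects b ON a.project_id = b.id

Result:
name     | project
---------+--------
Research | Titan  
Migrate  | Aurora 
Train    | Aurora 
Refactor | Atlas  
Optimize | Titan  


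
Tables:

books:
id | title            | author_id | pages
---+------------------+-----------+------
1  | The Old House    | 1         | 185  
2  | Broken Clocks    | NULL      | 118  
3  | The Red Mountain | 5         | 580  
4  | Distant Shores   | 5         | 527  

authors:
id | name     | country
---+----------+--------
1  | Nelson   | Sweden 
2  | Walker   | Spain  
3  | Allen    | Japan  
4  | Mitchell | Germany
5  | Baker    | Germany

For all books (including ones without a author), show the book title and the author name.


LEFT JOIN keeps every row from books (the left table); where author_id has no match in authors, the author columns become NULL. Walk through each book:
  - book 1 (The Old House): author_id=1 -> matches Nelson
  - book 2 (Broken Clocks): author_id=NULL, no match -> kept with NULL
  - book 3 (The Red Mountain): author_id=5 -> matches Baker
  - book 4 (Distant Shores): author_id=5 -> matches Baker
All 4 rows appear; 1 has NULL author.

SQL:
SELECT a.title, b.name AS author
FROM books a
LEFT JOIN authors b ON a.author_id = b.id

Result:
title            | author
-----------------+-------
The Old House    | Nelson
Broken Clocks    | NULL  
The Red Mountain | Baker 
Distant Shores   | Baker 


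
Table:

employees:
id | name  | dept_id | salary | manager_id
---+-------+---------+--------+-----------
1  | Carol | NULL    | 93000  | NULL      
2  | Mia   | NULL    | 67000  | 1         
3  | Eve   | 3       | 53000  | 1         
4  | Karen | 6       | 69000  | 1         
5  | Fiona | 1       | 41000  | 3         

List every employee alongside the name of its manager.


This is a self-join: employees is joined to a second copy of itself, matching each row's manager_id to another row's id. Use LEFT JOIN so rows with manager_id=NULL are kept.
  - employee 1 (Carol): manager_id=NULL -> NULL
  - employee 2 (Mia): manager_id=1 -> Carol
  - employee 3 (Eve): manager_id=1 -> Carol
  - employee 4 (Karen): manager_id=1 -> Carol
  - employee 5 (Fiona): manager_id=3 -> Eve

SQL:
SELECT a.name AS item, b.name AS manager
FROM employees a
LEFT JOIN employees b ON a.manager_id = b.id

Result:
item  | manager
------+--------
Carol | NULL   
Mia   | Carol  
Eve   | Carol  
Karen | Carol  
Fiona | Eve    


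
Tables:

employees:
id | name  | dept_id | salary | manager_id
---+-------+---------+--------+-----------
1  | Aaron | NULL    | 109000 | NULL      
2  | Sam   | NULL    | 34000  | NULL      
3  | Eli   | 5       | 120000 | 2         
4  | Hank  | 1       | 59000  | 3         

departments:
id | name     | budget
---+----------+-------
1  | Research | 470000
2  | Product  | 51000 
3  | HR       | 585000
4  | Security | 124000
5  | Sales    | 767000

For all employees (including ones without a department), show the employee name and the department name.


LEFT JOIN keeps every row from employees (the left table); where dept_id has no match in departments, the department columns become NULL. Walk through each employee:
  - employee 1 (Aaron): dept_id=NULL, no match -> kept with NULL
  - employee 2 (Sam): dept_id=NULL, no match -> kept with NULL
  - employee 3 (Eli): dept_id=5 -> matches Sales
  - employee 4 (Hank): dept_id=1 -> matches Research
All 4 rows appear; 2 have NULL department.

SQL:
SELECT a.name, b.name AS department
FROM employees a
LEFT JOIN departments b ON a.dept_id = b.id

Result:
name  | department
------+-----------
Aaron | NULL      
Sam   | NULL      
Eli   | Sales     
Hank  | Research  


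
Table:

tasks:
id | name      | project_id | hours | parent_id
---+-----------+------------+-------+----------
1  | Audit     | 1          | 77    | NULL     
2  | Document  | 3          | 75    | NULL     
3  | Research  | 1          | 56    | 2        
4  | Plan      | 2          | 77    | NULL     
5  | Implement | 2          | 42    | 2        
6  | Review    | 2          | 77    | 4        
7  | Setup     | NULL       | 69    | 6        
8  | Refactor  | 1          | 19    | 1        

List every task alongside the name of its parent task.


This is a self-join: tasks is joined to a second copy of itself, matching each row's parent_id to another row's id. Use LEFT JOIN so rows with parent_id=NULL are kept.
  - task 1 (Audit): parent_id=NULL -> NULL
  - task 2 (Document): parent_id=NULL -> NULL
  - task 3 (Research): parent_id=2 -> Document
  - task 4 (Plan): parent_id=NULL -> NULL
  - task 5 (Implement): parent_id=2 -> Document
  - task 6 (Review): parent_id=4 -> Plan
  - task 7 (Setup): parent_id=6 -> Review
  - task 8 (Refactor): parent_id=1 -> Audit

SQL:
SELECT a.name AS item, b.name AS parent
FROM tasks a
LEFT JOIN tasks b ON a.parent_id = b.id

Result:
item      | parent  
----------+---------
Audit     | NULL    
Document  | NULL    
Research  | Document
Plan      | NULL    
Implement | Document
Review    | Plan    
Setup     | Review  
Refactor  | Audit   


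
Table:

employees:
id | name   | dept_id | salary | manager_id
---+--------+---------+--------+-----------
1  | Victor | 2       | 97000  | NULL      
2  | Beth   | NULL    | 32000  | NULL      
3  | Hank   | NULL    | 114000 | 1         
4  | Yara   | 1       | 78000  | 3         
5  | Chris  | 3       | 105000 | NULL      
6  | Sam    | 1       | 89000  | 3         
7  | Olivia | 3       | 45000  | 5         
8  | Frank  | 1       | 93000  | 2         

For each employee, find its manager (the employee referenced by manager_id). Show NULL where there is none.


This is a self-join: employees is joined to a second copy of itself, matching each row's manager_id to another row's id. Use LEFT JOIN so rows with manager_id=NULL are kept.
  - employee 1 (Victor): manager_id=NULL -> NULL
  - employee 2 (Beth): manager_id=NULL -> NULL
  - employee 3 (Hank): manager_id=1 -> Victor
  - employee 4 (Yara): manager_id=3 -> Hank
  - employee 5 (Chris): manager_id=NULL -> NULL
  - employee 6 (Sam): manager_id=3 -> Hank
  - employee 7 (Olivia): manager_id=5 -> Chris
  - employee 8 (Frank): manager_id=2 -> Beth

SQL:
SELECT a.name AS item, b.name AS manager
FROM employees a
LEFT JOIN employees b ON a.manager_id = b.id

Result:
item   | manager
-------+--------
Victor | NULL   
Beth   | NULL   
Hank   | Victor 
Yara   | Hank   
Chris  | NULL   
Sam    | Hank   
Olivia | Chris  
Frank  | Beth   
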